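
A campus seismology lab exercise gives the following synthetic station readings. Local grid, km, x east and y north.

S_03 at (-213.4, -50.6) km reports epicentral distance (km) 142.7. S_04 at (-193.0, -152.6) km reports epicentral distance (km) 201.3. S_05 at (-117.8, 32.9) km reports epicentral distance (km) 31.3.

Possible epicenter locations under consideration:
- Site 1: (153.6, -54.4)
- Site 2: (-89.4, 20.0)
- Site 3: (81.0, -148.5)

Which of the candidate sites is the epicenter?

For each candidate, compare |candidate − station| to the reported distance:
Site 1: residuals S_03 224.3, S_04 158.9, S_05 253.8 → max 253.8 km
Site 2: residuals S_03 0.0, S_04 0.0, S_05 0.1 → max 0.1 km
Site 3: residuals S_03 167.6, S_04 72.7, S_05 237.8 → max 237.8 km
Only Site 2 has all residuals ≈ 0.

Site 2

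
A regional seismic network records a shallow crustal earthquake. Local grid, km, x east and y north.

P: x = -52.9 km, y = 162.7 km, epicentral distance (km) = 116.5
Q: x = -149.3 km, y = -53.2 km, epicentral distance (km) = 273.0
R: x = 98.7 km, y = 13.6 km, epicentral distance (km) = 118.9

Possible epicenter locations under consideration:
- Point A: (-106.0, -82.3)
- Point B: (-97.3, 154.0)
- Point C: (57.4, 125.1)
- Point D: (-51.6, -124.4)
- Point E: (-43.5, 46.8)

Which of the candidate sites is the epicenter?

Point C

For each candidate, compare |candidate − station| to the reported distance:
Point A: residuals P 134.2, Q 220.8, R 107.2 → max 220.8 km
Point B: residuals P 71.3, Q 59.4, R 122.2 → max 122.2 km
Point C: residuals P 0.0, Q 0.0, R 0.0 → max 0.0 km
Point D: residuals P 170.6, Q 152.1, R 85.1 → max 170.6 km
Point E: residuals P 0.2, Q 127.4, R 27.1 → max 127.4 km
Only Point C has all residuals ≈ 0.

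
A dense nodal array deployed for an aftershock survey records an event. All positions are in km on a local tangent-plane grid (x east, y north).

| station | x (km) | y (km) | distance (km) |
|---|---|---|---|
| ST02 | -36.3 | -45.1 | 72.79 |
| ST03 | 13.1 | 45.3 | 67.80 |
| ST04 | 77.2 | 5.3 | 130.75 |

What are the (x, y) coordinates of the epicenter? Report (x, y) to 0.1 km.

(-51.9, 26.0)

Circle about each station: (x + 36.3)² + (y + 45.1)² = 72.79²; (x − 13.1)² + (y − 45.3)² = 67.80²; (x − 77.2)² + (y − 5.3)² = 130.75².
Subtracting pairs of circle equations eliminates x²+y² and gives linear equations (the radical axes):
98.8 x + 180.8 y = -426.46
227.0 x + 100.8 y = -9160.95
Solving the 2×2 system: x ≈ -51.9, y ≈ 26.0 km.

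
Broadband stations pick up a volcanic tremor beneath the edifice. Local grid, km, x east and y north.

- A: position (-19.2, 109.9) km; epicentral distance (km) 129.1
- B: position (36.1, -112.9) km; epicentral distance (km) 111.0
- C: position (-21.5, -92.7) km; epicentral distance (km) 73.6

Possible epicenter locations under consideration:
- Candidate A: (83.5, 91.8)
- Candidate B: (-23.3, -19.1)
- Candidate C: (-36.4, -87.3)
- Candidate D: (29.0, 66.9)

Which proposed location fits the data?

For each candidate, compare |candidate − station| to the reported distance:
Candidate A: residuals A 24.8, B 99.1, C 138.7 → max 138.7 km
Candidate B: residuals A 0.0, B 0.0, C 0.0 → max 0.0 km
Candidate C: residuals A 68.8, B 34.1, C 57.8 → max 68.8 km
Candidate D: residuals A 64.5, B 68.9, C 93.8 → max 93.8 km
Only Candidate B has all residuals ≈ 0.

Candidate B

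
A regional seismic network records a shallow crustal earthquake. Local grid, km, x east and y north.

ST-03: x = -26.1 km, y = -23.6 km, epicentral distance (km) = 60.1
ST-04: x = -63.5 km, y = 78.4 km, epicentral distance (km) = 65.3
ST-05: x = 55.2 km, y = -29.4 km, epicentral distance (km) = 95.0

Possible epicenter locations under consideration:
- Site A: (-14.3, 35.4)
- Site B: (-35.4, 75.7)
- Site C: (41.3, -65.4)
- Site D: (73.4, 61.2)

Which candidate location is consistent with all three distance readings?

For each candidate, compare |candidate − station| to the reported distance:
Site A: residuals ST-03 0.1, ST-04 0.0, ST-05 0.0 → max 0.1 km
Site B: residuals ST-03 39.6, ST-04 37.1, ST-05 43.8 → max 43.8 km
Site C: residuals ST-03 19.2, ST-04 112.6, ST-05 56.4 → max 112.6 km
Site D: residuals ST-03 70.6, ST-04 72.7, ST-05 2.6 → max 72.7 km
Only Site A has all residuals ≈ 0.

Site A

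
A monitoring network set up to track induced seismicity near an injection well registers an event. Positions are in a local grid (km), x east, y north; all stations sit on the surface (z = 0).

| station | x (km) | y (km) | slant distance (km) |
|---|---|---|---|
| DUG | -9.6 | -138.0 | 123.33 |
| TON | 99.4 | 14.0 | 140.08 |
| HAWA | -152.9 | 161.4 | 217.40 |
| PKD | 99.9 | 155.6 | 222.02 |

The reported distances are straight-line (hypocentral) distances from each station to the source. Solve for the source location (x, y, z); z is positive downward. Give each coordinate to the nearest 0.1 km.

Each station gives a sphere (x−x_i)² + (y−y_i)² + z² = d_i² (stations at z=0).
Subtracting the DUG sphere from TON and HAWA: z² cancels, leaving linear equations in x and y:
218.0 x + 304.0 y = -13471.92
-286.6 x + 598.8 y = -1760.26
Solving: x ≈ -34.603, y ≈ -19.501 km (keep extra digits for the depth step; rounded: -34.6, -19.5).
Then from the DUG sphere: z² = 123.33² − (x + 9.6)² − (y + 138.0)² with x = -34.603, y = -19.501, so z ≈ 23.305 ≈ 23.3 km.

x ≈ -34.6 km, y ≈ -19.5 km, depth ≈ 23.3 km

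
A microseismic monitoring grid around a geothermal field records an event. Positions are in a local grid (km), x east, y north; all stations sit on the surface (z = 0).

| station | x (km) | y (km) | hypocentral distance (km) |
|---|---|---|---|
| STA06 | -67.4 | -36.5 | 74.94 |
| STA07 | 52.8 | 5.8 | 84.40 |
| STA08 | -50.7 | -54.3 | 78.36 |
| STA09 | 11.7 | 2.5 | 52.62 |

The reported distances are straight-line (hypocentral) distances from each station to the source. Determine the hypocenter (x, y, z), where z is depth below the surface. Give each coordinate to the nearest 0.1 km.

(-20.8, 5.2, 41.3)

Each station gives a sphere (x−x_i)² + (y−y_i)² + z² = d_i² (stations at z=0).
Subtracting the STA06 sphere from STA07 and STA08: z² cancels, leaving linear equations in x and y:
240.4 x + 84.6 y = -4560.89
33.4 x − 35.6 y = -880.32
Solving: x ≈ -20.805, y ≈ 5.209 km (keep extra digits for the depth step; rounded: -20.8, 5.2).
Then from the STA06 sphere: z² = 74.94² − (x + 67.4)² − (y + 36.5)² with x = -20.805, y = 5.209, so z ≈ 41.295 ≈ 41.3 km.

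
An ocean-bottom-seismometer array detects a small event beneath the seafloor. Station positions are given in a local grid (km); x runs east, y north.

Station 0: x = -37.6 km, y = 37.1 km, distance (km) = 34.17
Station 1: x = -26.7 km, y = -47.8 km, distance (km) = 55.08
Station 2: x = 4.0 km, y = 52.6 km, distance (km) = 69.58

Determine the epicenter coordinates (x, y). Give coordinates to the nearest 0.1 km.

x ≈ -45.7 km, y ≈ 3.9 km

Circle about each station: (x + 37.6)² + (y − 37.1)² = 34.17²; (x + 26.7)² + (y + 47.8)² = 55.08²; (x − 4.0)² + (y − 52.6)² = 69.58².
Subtracting the Station 0 equation from the Station 1 and Station 2 equations removes the quadratic terms:
21.8 x − 169.8 y = -1658.66
83.2 x + 31.0 y = -3681.20
Solving the 2×2 system: x ≈ -45.7, y ≈ 3.9 km.
Check against Station 0 (with the unrounded x, y): √((x + 37.6)²+(y − 37.1)²) = 34.17 ≈ 34.17 km. ✓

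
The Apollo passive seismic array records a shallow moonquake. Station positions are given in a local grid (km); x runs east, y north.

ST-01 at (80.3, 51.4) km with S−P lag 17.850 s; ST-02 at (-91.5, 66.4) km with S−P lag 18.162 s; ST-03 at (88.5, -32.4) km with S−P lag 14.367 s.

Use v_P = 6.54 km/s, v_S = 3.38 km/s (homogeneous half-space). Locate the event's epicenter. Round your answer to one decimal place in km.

Distance from S−P lag: d = Δt · v_P v_S / (v_P − v_S) = Δt · (6.54·3.38)/(6.54−3.38) ≈ 6.9953·Δt.
So d_ST-01 = 124.87, d_ST-02 = 127.05, d_ST-03 = 100.50 km.
Circle about each station: (x − 80.3)² + (y − 51.4)² = 124.87²; (x + 91.5)² + (y − 66.4)² = 127.05²; (x − 88.5)² + (y + 32.4)² = 100.50².
Subtracting pairs of circle equations eliminates x²+y² and gives linear equations (the radical axes):
-343.6 x + 30.0 y = 3141.97
16.4 x − 167.6 y = 5284.23
Solving the 2×2 system: x ≈ -12.0, y ≈ -32.7 km.

-12.0 km east, -32.7 km north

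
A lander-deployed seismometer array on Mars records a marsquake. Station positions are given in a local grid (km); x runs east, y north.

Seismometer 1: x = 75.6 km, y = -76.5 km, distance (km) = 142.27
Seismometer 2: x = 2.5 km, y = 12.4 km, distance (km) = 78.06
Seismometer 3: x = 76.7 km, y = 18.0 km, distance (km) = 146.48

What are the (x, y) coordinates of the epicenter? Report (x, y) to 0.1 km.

x ≈ -60.2 km, y ≈ -34.1 km

Circle about each station: (x − 75.6)² + (y + 76.5)² = 142.27²; (x − 2.5)² + (y − 12.4)² = 78.06²; (x − 76.7)² + (y − 18.0)² = 146.48².
Subtracting pairs of circle equations eliminates x²+y² and gives linear equations (the radical axes):
-146.2 x + 177.8 y = 2739.79
2.2 x + 189.0 y = -6576.36
Solving the 2×2 system: x ≈ -60.2, y ≈ -34.1 km.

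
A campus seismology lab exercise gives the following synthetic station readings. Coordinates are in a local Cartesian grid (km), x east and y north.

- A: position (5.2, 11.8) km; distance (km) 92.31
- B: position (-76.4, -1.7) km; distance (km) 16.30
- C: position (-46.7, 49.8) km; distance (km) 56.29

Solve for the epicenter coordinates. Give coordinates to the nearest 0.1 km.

-87.1 km east, 10.6 km north

Circle about each station: (x − 5.2)² + (y − 11.8)² = 92.31²; (x + 76.4)² + (y + 1.7)² = 16.30²; (x + 46.7)² + (y − 49.8)² = 56.29².
Subtracting pairs of circle equations eliminates x²+y² and gives linear equations (the radical axes):
-163.2 x − 27.0 y = 13929.02
-103.8 x + 76.0 y = 9847.22
Solving the 2×2 system: x ≈ -87.1, y ≈ 10.6 km.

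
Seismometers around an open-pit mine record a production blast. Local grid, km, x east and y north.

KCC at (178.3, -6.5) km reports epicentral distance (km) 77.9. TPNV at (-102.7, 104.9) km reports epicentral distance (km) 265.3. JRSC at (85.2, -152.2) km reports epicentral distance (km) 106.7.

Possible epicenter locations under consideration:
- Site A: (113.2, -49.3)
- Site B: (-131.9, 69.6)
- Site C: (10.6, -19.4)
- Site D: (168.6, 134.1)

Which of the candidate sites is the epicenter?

For each candidate, compare |candidate − station| to the reported distance:
Site A: residuals KCC 0.0, TPNV 0.0, JRSC 0.1 → max 0.1 km
Site B: residuals KCC 241.5, TPNV 219.5, JRSC 203.7 → max 241.5 km
Site C: residuals KCC 90.3, TPNV 97.1, JRSC 45.6 → max 97.1 km
Site D: residuals KCC 63.0, TPNV 7.6, JRSC 191.5 → max 191.5 km
Only Site A has all residuals ≈ 0.

Site A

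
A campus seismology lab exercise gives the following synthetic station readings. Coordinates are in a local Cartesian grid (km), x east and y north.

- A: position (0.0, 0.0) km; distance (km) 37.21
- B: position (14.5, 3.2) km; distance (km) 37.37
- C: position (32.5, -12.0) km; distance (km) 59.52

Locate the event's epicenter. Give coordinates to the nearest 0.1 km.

x ≈ -1.0 km, y ≈ 37.2 km

Circle about each station: x² + y² = 37.21²; (x − 14.5)² + (y − 3.2)² = 37.37²; (x − 32.5)² + (y + 12.0)² = 59.52².
Subtracting pairs of circle equations eliminates x²+y² and gives linear equations (the radical axes):
29.0 x + 6.4 y = 208.56
65.0 x − 24.0 y = -957.80
Solving the 2×2 system: x ≈ -1.0, y ≈ 37.2 km.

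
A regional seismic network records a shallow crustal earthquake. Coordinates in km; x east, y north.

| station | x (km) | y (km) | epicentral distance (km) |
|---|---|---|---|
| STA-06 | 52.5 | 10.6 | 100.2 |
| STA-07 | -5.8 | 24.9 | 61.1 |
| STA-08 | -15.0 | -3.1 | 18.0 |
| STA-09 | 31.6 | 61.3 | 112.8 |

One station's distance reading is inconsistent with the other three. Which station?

Solve using three stations at a time. Using STA-06, STA-07, STA-09 (subtract circle equations pairwise → linear system) gives (x, y) ≈ (-41.2, -24.8).
Distances from that point to each station vs reported:
  STA-06: calculated 100.2 vs reported 100.2 → residual 0.0 km
  STA-07: calculated 61.0 vs reported 61.1 → residual 0.1 km
  STA-08: calculated 34.0 vs reported 18.0 → residual 16.0 km
  STA-09: calculated 112.8 vs reported 112.8 → residual 0.0 km
STA-06, STA-07, STA-09 are mutually consistent (residuals ≈ 0); STA-08 is off by 16.0 km.

STA-08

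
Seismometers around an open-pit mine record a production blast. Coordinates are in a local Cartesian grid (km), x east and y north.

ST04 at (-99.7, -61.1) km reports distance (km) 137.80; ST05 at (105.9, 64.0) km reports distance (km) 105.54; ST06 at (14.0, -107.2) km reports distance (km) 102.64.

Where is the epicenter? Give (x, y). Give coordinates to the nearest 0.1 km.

Circle about each station: (x + 99.7)² + (y + 61.1)² = 137.80²; (x − 105.9)² + (y − 64.0)² = 105.54²; (x − 14.0)² + (y + 107.2)² = 102.64².
Subtracting the ST04 equation from the ST05 and ST06 equations removes the quadratic terms:
411.2 x + 250.2 y = 9487.66
227.4 x − 92.2 y = 6468.41
Solving the 2×2 system: x ≈ 26.3, y ≈ -5.3 km.

26.3 km east, -5.3 km north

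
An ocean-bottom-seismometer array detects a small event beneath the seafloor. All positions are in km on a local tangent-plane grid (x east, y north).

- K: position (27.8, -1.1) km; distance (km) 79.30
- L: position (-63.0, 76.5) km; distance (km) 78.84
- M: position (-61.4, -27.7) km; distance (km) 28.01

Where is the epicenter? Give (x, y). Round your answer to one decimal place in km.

Circle about each station: (x − 27.8)² + (y + 1.1)² = 79.30²; (x + 63.0)² + (y − 76.5)² = 78.84²; (x + 61.4)² + (y + 27.7)² = 28.01².
Subtracting pairs of circle equations eliminates x²+y² and gives linear equations (the radical axes):
-181.6 x + 155.2 y = 9119.94
-178.4 x − 53.2 y = 9267.13
Solving the 2×2 system: x ≈ -51.5, y ≈ -1.5 km.

(-51.5, -1.5)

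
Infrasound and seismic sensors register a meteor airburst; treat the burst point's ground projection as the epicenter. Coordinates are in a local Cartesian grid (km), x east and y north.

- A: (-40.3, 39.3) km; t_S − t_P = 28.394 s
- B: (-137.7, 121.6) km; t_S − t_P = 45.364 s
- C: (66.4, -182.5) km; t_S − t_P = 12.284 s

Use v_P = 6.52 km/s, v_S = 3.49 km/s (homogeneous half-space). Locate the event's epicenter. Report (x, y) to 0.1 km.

Distance from S−P lag: d = Δt · v_P v_S / (v_P − v_S) = Δt · (6.52·3.49)/(6.52−3.49) ≈ 7.5098·Δt.
So d_A = 213.23, d_B = 340.68, d_C = 92.25 km.
Circle about each station: (x + 40.3)² + (y − 39.3)² = 213.23²; (x + 137.7)² + (y − 121.6)² = 340.68²; (x − 66.4)² + (y + 182.5)² = 92.25².
Subtracting the A equation from the B and C equations removes the quadratic terms:
-194.8 x + 164.6 y = -40016.56
213.4 x − 443.6 y = 71503.60
Solving the 2×2 system: x ≈ 116.6, y ≈ -105.1 km.

x ≈ 116.6 km, y ≈ -105.1 km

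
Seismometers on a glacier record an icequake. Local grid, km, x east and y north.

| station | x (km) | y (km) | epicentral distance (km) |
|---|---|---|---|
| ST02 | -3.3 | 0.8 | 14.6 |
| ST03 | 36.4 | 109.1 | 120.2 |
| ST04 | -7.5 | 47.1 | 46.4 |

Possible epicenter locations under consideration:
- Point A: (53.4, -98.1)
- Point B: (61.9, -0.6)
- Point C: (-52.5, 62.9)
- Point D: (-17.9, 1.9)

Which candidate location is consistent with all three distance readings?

For each candidate, compare |candidate − station| to the reported distance:
Point A: residuals ST02 99.4, ST03 87.7, ST04 111.1 → max 111.1 km
Point B: residuals ST02 50.6, ST03 7.6, ST04 37.8 → max 50.6 km
Point C: residuals ST02 64.6, ST03 20.0, ST04 1.3 → max 64.6 km
Point D: residuals ST02 0.0, ST03 0.0, ST04 0.0 → max 0.0 km
Only Point D has all residuals ≈ 0.

Point D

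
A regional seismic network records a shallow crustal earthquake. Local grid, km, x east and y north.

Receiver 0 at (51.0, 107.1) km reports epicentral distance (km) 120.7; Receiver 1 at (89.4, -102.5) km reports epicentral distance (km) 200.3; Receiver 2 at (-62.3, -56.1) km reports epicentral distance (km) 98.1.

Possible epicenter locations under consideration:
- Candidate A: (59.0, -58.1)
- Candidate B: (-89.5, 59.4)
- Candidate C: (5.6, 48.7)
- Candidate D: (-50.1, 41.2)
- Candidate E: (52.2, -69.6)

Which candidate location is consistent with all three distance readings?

For each candidate, compare |candidate − station| to the reported distance:
Candidate A: residuals Receiver 0 44.7, Receiver 1 146.5, Receiver 2 23.2 → max 146.5 km
Candidate B: residuals Receiver 0 27.7, Receiver 1 41.0, Receiver 2 20.6 → max 41.0 km
Candidate C: residuals Receiver 0 46.7, Receiver 1 27.4, Receiver 2 26.8 → max 46.7 km
Candidate D: residuals Receiver 0 0.0, Receiver 1 0.0, Receiver 2 0.0 → max 0.0 km
Candidate E: residuals Receiver 0 56.0, Receiver 1 150.6, Receiver 2 17.2 → max 150.6 km
Only Candidate D has all residuals ≈ 0.

Candidate D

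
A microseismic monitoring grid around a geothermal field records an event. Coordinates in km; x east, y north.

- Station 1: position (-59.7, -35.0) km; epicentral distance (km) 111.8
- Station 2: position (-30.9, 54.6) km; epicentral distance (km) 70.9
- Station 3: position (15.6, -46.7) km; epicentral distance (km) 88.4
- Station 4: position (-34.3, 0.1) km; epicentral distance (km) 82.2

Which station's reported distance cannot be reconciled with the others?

Station 1

Solve using three stations at a time. Using Station 2, Station 3, Station 4 (subtract circle equations pairwise → linear system) gives (x, y) ≈ (38.3, 38.8).
Distances from that point to each station vs reported:
  Station 1: calculated 122.7 vs reported 111.8 → residual 10.9 km
  Station 2: calculated 71.0 vs reported 70.9 → residual 0.1 km
  Station 3: calculated 88.5 vs reported 88.4 → residual 0.1 km
  Station 4: calculated 82.3 vs reported 82.2 → residual 0.1 km
Station 2, Station 3, Station 4 are mutually consistent (residuals ≈ 0); Station 1 is off by 10.9 km.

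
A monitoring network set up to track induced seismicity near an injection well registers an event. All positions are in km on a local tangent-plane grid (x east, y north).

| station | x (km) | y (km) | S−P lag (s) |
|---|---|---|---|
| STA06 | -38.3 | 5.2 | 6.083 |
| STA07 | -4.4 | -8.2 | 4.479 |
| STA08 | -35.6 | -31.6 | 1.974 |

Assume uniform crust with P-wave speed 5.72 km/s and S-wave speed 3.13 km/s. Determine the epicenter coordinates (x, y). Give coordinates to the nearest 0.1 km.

x ≈ -22.1 km, y ≈ -33.6 km

Distance from S−P lag: d = Δt · v_P v_S / (v_P − v_S) = Δt · (5.72·3.13)/(5.72−3.13) ≈ 6.9126·Δt.
So d_STA06 = 42.05, d_STA07 = 30.96, d_STA08 = 13.65 km.
Circle about each station: (x + 38.3)² + (y − 5.2)² = 42.05²; (x + 4.4)² + (y + 8.2)² = 30.96²; (x + 35.6)² + (y + 31.6)² = 13.65².
Subtracting the STA06 equation from the STA07 and STA08 equations removes the quadratic terms:
67.8 x − 26.8 y = -597.65
5.4 x − 73.6 y = 2353.87
Solving the 2×2 system: x ≈ -22.1, y ≈ -33.6 km.
Check against STA06 (with the unrounded x, y): √((x + 38.3)²+(y − 5.2)²) = 42.05 ≈ 42.05 km. ✓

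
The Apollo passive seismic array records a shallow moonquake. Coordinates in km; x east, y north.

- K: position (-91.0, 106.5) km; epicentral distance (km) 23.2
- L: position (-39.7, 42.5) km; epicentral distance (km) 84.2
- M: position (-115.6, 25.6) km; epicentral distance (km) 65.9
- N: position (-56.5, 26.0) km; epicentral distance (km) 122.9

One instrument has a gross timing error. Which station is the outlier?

N

Solve using three stations at a time. Using K, L, M (subtract circle equations pairwise → linear system) gives (x, y) ≈ (-108.5, 91.1).
Distances from that point to each station vs reported:
  K: calculated 23.3 vs reported 23.2 → residual 0.1 km
  L: calculated 84.2 vs reported 84.2 → residual 0.0 km
  M: calculated 65.9 vs reported 65.9 → residual 0.0 km
  N: calculated 83.3 vs reported 122.9 → residual 39.6 km
K, L, M are mutually consistent (residuals ≈ 0); N is off by 39.6 km.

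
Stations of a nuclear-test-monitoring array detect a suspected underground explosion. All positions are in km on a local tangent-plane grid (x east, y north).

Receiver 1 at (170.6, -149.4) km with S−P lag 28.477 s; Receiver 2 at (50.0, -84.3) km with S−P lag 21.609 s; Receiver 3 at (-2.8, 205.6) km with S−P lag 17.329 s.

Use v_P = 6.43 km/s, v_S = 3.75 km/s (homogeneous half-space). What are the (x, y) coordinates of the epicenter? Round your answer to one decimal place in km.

Distance from S−P lag: d = Δt · v_P v_S / (v_P − v_S) = Δt · (6.43·3.75)/(6.43−3.75) ≈ 8.9972·Δt.
So d_Receiver 1 = 256.21, d_Receiver 2 = 194.42, d_Receiver 3 = 155.91 km.
Circle about each station: (x − 170.6)² + (y + 149.4)² = 256.21²; (x − 50.0)² + (y + 84.3)² = 194.42²; (x + 2.8)² + (y − 205.6)² = 155.91².
Subtracting pairs of circle equations eliminates x²+y² and gives linear equations (the radical axes):
-241.2 x + 130.2 y = -13973.80
-346.8 x + 710.0 y = 32190.12
Solving the 2×2 system: x ≈ 111.9, y ≈ 100.0 km.
Check against Receiver 1 (with the unrounded x, y): √((x − 170.6)²+(y + 149.4)²) = 256.21 ≈ 256.21 km. ✓

x ≈ 111.9 km, y ≈ 100.0 km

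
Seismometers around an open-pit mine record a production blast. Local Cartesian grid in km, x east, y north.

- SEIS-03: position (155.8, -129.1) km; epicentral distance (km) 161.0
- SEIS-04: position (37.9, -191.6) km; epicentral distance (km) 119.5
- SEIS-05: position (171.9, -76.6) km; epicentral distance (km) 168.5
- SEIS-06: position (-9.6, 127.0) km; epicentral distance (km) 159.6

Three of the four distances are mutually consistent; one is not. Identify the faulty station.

Solve using three stations at a time. Using SEIS-03, SEIS-04, SEIS-05 (subtract circle equations pairwise → linear system) gives (x, y) ≈ (3.4, -77.2).
Distances from that point to each station vs reported:
  SEIS-03: calculated 161.0 vs reported 161.0 → residual 0.0 km
  SEIS-04: calculated 119.5 vs reported 119.5 → residual 0.0 km
  SEIS-05: calculated 168.5 vs reported 168.5 → residual 0.0 km
  SEIS-06: calculated 204.6 vs reported 159.6 → residual 45.0 km
SEIS-03, SEIS-04, SEIS-05 are mutually consistent (residuals ≈ 0); SEIS-06 is off by 45.0 km.

SEIS-06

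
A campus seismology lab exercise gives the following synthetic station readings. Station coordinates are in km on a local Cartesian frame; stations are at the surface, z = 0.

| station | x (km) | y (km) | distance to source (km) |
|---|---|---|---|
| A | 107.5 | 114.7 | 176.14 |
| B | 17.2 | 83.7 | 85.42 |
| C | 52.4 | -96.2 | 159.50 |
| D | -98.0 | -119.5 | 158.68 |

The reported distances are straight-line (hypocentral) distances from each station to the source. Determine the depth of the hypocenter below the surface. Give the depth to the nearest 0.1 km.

depth ≈ 20.4 km

Each station gives a sphere (x−x_i)² + (y−y_i)² + z² = d_i² (stations at z=0).
Subtracting the A sphere from B and C: z² cancels, leaving linear equations in x and y:
-180.6 x − 62.0 y = 6317.91
-110.2 x − 421.8 y = -7127.09
Solving: x ≈ -44.802, y ≈ 28.602 km (keep extra digits for the depth step; rounded: -44.8, 28.6).
Then from the A sphere: z² = 176.14² − (x − 107.5)² − (y − 114.7)² with x = -44.802, y = 28.602, so z ≈ 20.409 ≈ 20.4 km.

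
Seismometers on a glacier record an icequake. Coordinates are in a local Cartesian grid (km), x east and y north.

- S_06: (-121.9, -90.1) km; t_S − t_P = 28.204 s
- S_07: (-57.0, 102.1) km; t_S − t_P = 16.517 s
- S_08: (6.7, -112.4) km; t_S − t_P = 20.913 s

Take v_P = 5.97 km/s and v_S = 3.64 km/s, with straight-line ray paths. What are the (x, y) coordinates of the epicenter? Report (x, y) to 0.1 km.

Distance from S−P lag: d = Δt · v_P v_S / (v_P − v_S) = Δt · (5.97·3.64)/(5.97−3.64) ≈ 9.3265·Δt.
So d_S_06 = 263.05, d_S_07 = 154.05, d_S_08 = 195.05 km.
Circle about each station: (x + 121.9)² + (y + 90.1)² = 263.05²; (x + 57.0)² + (y − 102.1)² = 154.05²; (x − 6.7)² + (y + 112.4)² = 195.05².
Subtracting pairs of circle equations eliminates x²+y² and gives linear equations (the radical axes):
129.8 x + 384.4 y = 36159.69
257.2 x − 44.6 y = 20851.83
Solving the 2×2 system: x ≈ 92.0, y ≈ 63.0 km.
Check against S_06 (with the unrounded x, y): √((x + 121.9)²+(y + 90.1)²) = 263.05 ≈ 263.05 km. ✓

92.0 km east, 63.0 km north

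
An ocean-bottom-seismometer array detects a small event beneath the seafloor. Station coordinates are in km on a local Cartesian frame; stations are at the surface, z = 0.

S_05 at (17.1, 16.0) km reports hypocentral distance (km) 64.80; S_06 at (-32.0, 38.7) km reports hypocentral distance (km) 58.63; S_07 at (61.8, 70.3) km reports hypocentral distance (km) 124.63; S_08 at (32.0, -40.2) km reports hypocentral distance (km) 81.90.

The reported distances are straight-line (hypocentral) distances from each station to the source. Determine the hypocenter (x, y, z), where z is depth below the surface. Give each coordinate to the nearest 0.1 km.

(-29.8, -4.2, 39.9)

Each station gives a sphere (x−x_i)² + (y−y_i)² + z² = d_i² (stations at z=0).
Subtracting the S_05 sphere from S_06 and S_07: z² cancels, leaving linear equations in x and y:
-98.2 x + 45.4 y = 2734.84
89.4 x + 108.6 y = -3120.68
Solving: x ≈ -29.795, y ≈ -4.208 km (keep extra digits for the depth step; rounded: -29.8, -4.2).
Then from the S_05 sphere: z² = 64.80² − (x − 17.1)² − (y − 16.0)² with x = -29.795, y = -4.208, so z ≈ 39.894 ≈ 39.9 km.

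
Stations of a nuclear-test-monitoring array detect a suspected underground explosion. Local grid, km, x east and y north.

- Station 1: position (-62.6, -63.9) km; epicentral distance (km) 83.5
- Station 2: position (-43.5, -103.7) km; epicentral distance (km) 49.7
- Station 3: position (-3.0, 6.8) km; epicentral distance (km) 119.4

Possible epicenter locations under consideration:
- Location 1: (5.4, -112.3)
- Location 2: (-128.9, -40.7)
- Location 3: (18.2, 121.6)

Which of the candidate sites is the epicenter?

For each candidate, compare |candidate − station| to the reported distance:
Location 1: residuals Station 1 0.0, Station 2 0.0, Station 3 0.0 → max 0.0 km
Location 2: residuals Station 1 13.3, Station 2 56.4, Station 3 15.2 → max 56.4 km
Location 3: residuals Station 1 118.8, Station 2 183.9, Station 3 2.7 → max 183.9 km
Only Location 1 has all residuals ≈ 0.

Location 1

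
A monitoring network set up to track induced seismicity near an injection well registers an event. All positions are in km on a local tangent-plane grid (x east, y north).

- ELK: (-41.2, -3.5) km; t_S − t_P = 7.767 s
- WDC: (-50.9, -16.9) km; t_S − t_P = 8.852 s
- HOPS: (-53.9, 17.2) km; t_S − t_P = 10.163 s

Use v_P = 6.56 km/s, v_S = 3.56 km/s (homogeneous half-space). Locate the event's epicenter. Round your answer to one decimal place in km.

(18.0, -15.8)

Distance from S−P lag: d = Δt · v_P v_S / (v_P − v_S) = Δt · (6.56·3.56)/(6.56−3.56) ≈ 7.7845·Δt.
So d_ELK = 60.46, d_WDC = 68.91, d_HOPS = 79.11 km.
Circle about each station: (x + 41.2)² + (y + 3.5)² = 60.46²; (x + 50.9)² + (y + 16.9)² = 68.91²; (x + 53.9)² + (y − 17.2)² = 79.11².
Subtracting the ELK equation from the WDC and HOPS equations removes the quadratic terms:
-19.4 x − 26.8 y = 73.55
-25.4 x + 41.4 y = -1111.62
Solving the 2×2 system: x ≈ 18.0, y ≈ -15.8 km.
Check against ELK (with the unrounded x, y): √((x + 41.2)²+(y + 3.5)²) = 60.49 ≈ 60.46 km. ✓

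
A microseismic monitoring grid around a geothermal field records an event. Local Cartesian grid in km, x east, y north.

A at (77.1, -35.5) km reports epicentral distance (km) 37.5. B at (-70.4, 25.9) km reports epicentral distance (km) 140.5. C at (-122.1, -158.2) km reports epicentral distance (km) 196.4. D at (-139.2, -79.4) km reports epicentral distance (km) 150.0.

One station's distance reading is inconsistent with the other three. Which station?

Solve using three stations at a time. Using A, B, C (subtract circle equations pairwise → linear system) gives (x, y) ≈ (44.8, -54.6).
Distances from that point to each station vs reported:
  A: calculated 37.6 vs reported 37.5 → residual 0.1 km
  B: calculated 140.5 vs reported 140.5 → residual 0.0 km
  C: calculated 196.4 vs reported 196.4 → residual 0.0 km
  D: calculated 185.6 vs reported 150.0 → residual 35.6 km
A, B, C are mutually consistent (residuals ≈ 0); D is off by 35.6 km.

D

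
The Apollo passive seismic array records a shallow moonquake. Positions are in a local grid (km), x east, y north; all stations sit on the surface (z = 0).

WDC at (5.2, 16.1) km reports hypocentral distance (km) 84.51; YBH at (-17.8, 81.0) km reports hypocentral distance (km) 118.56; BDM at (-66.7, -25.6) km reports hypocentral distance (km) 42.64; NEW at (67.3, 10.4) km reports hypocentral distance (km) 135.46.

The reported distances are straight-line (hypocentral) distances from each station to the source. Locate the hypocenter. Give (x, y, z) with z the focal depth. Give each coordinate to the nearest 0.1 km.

Each station gives a sphere (x−x_i)² + (y−y_i)² + z² = d_i² (stations at z=0).
Subtracting the WDC sphere from YBH and BDM: z² cancels, leaving linear equations in x and y:
-46.0 x + 129.8 y = -322.94
-143.8 x − 83.4 y = 10141.77
Solving: x ≈ -57.306, y ≈ -22.797 km (keep extra digits for the depth step; rounded: -57.3, -22.8).
Then from the WDC sphere: z² = 84.51² − (x − 5.2)² − (y − 16.1)² with x = -57.306, y = -22.797, so z ≈ 41.497 ≈ 41.5 km.
Check against NEW (with the unrounded solution): distance 135.46 ≈ 135.46 km. ✓

(-57.3, -22.8, 41.5)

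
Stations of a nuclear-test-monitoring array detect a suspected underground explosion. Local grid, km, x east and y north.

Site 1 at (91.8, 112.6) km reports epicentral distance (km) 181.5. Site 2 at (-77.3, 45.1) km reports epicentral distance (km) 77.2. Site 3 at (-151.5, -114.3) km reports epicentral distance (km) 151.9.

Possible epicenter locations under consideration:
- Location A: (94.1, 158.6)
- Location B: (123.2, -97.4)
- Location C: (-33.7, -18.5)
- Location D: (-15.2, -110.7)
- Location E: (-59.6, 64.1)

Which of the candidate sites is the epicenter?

For each candidate, compare |candidate − station| to the reported distance:
Location A: residuals Site 1 135.4, Site 2 128.4, Site 3 215.2 → max 215.2 km
Location B: residuals Site 1 30.8, Site 2 168.8, Site 3 123.3 → max 168.8 km
Location C: residuals Site 1 0.0, Site 2 0.1, Site 3 0.1 → max 0.1 km
Location D: residuals Site 1 66.1, Site 2 90.5, Site 3 15.6 → max 90.5 km
Location E: residuals Site 1 22.5, Site 2 51.2, Site 3 48.8 → max 51.2 km
Only Location C has all residuals ≈ 0.

Location C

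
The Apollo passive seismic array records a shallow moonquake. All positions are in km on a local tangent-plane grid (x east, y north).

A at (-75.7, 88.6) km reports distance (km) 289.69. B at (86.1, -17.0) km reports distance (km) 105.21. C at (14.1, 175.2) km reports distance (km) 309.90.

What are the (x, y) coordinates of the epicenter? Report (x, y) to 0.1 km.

Circle about each station: (x + 75.7)² + (y − 88.6)² = 289.69²; (x − 86.1)² + (y + 17.0)² = 105.21²; (x − 14.1)² + (y − 175.2)² = 309.90².
Subtracting the A equation from the B and C equations removes the quadratic terms:
323.6 x − 211.2 y = 66972.91
179.6 x + 173.2 y = 5195.69
Solving the 2×2 system: x ≈ 135.1, y ≈ -110.1 km.
Check against A (with the unrounded x, y): √((x + 75.7)²+(y − 88.6)²) = 289.69 ≈ 289.69 km. ✓

135.1 km east, -110.1 km north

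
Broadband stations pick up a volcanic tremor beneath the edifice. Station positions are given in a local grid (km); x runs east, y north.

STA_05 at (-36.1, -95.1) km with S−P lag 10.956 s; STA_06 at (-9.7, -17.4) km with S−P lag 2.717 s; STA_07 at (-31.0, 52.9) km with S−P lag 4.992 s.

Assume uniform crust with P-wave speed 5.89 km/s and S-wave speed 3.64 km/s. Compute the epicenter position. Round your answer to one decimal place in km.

(-16.8, 7.5)

Distance from S−P lag: d = Δt · v_P v_S / (v_P − v_S) = Δt · (5.89·3.64)/(5.89−3.64) ≈ 9.5287·Δt.
So d_STA_05 = 104.40, d_STA_06 = 25.89, d_STA_07 = 47.57 km.
Circle about each station: (x + 36.1)² + (y + 95.1)² = 104.40²; (x + 9.7)² + (y + 17.4)² = 25.89²; (x + 31.0)² + (y − 52.9)² = 47.57².
Subtracting the STA_05 equation from the STA_06 and STA_07 equations removes the quadratic terms:
52.8 x + 155.4 y = 278.70
10.2 x + 296.0 y = 2048.65
Solving the 2×2 system: x ≈ -16.8, y ≈ 7.5 km.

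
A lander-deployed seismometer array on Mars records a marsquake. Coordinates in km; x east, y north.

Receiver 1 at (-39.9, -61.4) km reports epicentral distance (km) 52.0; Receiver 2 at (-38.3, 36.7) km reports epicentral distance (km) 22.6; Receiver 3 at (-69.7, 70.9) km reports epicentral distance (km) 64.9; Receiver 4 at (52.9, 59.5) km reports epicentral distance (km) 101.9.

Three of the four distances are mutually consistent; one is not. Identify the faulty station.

Receiver 1

Solve using three stations at a time. Using Receiver 2, Receiver 3, Receiver 4 (subtract circle equations pairwise → linear system) gives (x, y) ≈ (-38.3, 14.1).
Distances from that point to each station vs reported:
  Receiver 1: calculated 75.5 vs reported 52.0 → residual 23.5 km
  Receiver 2: calculated 22.6 vs reported 22.6 → residual 0.0 km
  Receiver 3: calculated 64.9 vs reported 64.9 → residual 0.0 km
  Receiver 4: calculated 101.9 vs reported 101.9 → residual 0.0 km
Receiver 2, Receiver 3, Receiver 4 are mutually consistent (residuals ≈ 0); Receiver 1 is off by 23.5 km.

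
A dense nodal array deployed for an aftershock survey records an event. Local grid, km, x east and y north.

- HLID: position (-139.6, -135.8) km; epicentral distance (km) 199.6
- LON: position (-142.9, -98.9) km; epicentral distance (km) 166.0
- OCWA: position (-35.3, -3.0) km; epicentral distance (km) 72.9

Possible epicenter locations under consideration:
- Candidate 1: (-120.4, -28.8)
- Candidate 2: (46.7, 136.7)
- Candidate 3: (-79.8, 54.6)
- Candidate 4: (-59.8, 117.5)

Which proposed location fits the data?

For each candidate, compare |candidate − station| to the reported distance:
Candidate 1: residuals HLID 90.9, LON 92.4, OCWA 16.0 → max 92.4 km
Candidate 2: residuals HLID 130.5, LON 136.4, OCWA 89.1 → max 136.4 km
Candidate 3: residuals HLID 0.0, LON 0.0, OCWA 0.1 → max 0.1 km
Candidate 4: residuals HLID 66.0, LON 65.8, OCWA 50.1 → max 66.0 km
Only Candidate 3 has all residuals ≈ 0.

Candidate 3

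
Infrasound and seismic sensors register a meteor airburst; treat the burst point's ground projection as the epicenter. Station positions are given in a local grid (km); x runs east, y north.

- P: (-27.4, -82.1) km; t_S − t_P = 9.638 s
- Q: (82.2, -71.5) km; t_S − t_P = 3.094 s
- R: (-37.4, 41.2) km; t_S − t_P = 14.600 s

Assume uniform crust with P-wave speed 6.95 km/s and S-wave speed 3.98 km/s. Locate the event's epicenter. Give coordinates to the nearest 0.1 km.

(58.3, -55.4)

Distance from S−P lag: d = Δt · v_P v_S / (v_P − v_S) = Δt · (6.95·3.98)/(6.95−3.98) ≈ 9.3135·Δt.
So d_P = 89.76, d_Q = 28.82, d_R = 135.98 km.
Circle about each station: (x + 27.4)² + (y + 82.1)² = 89.76²; (x − 82.2)² + (y + 71.5)² = 28.82²; (x + 37.4)² + (y − 41.2)² = 135.98².
Subtracting pairs of circle equations eliminates x²+y² and gives linear equations (the radical axes):
219.2 x + 21.2 y = 11604.19
-20.0 x + 246.6 y = -14828.67
Solving the 2×2 system: x ≈ 58.3, y ≈ -55.4 km.
Check against P (with the unrounded x, y): √((x + 27.4)²+(y + 82.1)²) = 89.76 ≈ 89.76 km. ✓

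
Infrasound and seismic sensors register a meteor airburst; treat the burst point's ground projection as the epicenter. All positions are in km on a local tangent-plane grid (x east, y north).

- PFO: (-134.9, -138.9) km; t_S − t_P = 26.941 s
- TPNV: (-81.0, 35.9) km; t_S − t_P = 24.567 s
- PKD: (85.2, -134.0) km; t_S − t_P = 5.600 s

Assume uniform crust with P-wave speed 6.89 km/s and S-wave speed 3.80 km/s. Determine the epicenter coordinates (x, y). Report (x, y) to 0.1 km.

Distance from S−P lag: d = Δt · v_P v_S / (v_P − v_S) = Δt · (6.89·3.80)/(6.89−3.80) ≈ 8.4731·Δt.
So d_PFO = 228.27, d_TPNV = 208.16, d_PKD = 47.45 km.
Circle about each station: (x + 134.9)² + (y + 138.9)² = 228.27²; (x + 81.0)² + (y − 35.9)² = 208.16²; (x − 85.2)² + (y + 134.0)² = 47.45².
Subtracting the PFO equation from the TPNV and PKD equations removes the quadratic terms:
107.8 x + 349.6 y = -20864.80
440.2 x + 9.8 y = 37579.51
Solving the 2×2 system: x ≈ 87.3, y ≈ -86.6 km.

x ≈ 87.3 km, y ≈ -86.6 km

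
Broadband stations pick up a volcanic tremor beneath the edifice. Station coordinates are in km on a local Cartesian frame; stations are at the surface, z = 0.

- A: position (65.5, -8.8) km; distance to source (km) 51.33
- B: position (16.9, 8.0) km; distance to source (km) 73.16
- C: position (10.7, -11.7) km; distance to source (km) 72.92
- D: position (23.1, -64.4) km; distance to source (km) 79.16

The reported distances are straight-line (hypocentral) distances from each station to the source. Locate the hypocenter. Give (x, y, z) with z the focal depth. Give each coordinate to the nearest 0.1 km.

Each station gives a sphere (x−x_i)² + (y−y_i)² + z² = d_i² (stations at z=0).
Subtracting the A sphere from B and C: z² cancels, leaving linear equations in x and y:
-97.2 x + 33.6 y = -6735.70
-109.6 x − 5.8 y = -6798.87
Solving: x ≈ 62.998, y ≈ -18.223 km (keep extra digits for the depth step; rounded: 63.0, -18.2).
Then from the A sphere: z² = 51.33² − (x − 65.5)² − (y + 8.8)² with x = 62.998, y = -18.223, so z ≈ 50.396 ≈ 50.4 km.
Check against D (with the unrounded solution): distance 79.14 ≈ 79.16 km. ✓

x ≈ 63.0 km, y ≈ -18.2 km, depth ≈ 50.4 km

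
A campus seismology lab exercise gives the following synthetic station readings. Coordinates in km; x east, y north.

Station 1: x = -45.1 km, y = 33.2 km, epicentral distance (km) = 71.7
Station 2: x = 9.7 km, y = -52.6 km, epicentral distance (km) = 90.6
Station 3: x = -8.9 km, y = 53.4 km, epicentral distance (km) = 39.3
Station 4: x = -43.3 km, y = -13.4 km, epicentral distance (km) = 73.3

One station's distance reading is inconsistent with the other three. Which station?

Solve using three stations at a time. Using Station 1, Station 2, Station 3 (subtract circle equations pairwise → linear system) gives (x, y) ≈ (26.5, 36.4).
Distances from that point to each station vs reported:
  Station 1: calculated 71.7 vs reported 71.7 → residual 0.0 km
  Station 2: calculated 90.6 vs reported 90.6 → residual 0.0 km
  Station 3: calculated 39.3 vs reported 39.3 → residual 0.0 km
  Station 4: calculated 85.8 vs reported 73.3 → residual 12.5 km
Station 1, Station 2, Station 3 are mutually consistent (residuals ≈ 0); Station 4 is off by 12.5 km.

Station 4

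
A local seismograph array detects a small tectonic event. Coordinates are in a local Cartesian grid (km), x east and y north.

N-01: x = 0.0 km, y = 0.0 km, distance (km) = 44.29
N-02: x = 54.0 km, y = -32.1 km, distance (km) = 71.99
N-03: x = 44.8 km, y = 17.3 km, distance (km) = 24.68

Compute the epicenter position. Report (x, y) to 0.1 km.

(27.4, 34.8)

Circle about each station: x² + y² = 44.29²; (x − 54.0)² + (y + 32.1)² = 71.99²; (x − 44.8)² + (y − 17.3)² = 24.68².
Subtracting pairs of circle equations eliminates x²+y² and gives linear equations (the radical axes):
108.0 x − 64.2 y = 725.45
89.6 x + 34.6 y = 3658.83
Solving the 2×2 system: x ≈ 27.4, y ≈ 34.8 km.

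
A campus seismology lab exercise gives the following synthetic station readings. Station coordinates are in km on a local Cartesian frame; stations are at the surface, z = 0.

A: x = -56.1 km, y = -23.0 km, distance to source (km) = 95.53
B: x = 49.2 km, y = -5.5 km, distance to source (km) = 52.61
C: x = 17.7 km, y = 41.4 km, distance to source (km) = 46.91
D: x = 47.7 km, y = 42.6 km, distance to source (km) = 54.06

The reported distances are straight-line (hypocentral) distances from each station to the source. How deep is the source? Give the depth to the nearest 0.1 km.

depth ≈ 39.3 km

Each station gives a sphere (x−x_i)² + (y−y_i)² + z² = d_i² (stations at z=0).
Subtracting the A sphere from B and C: z² cancels, leaving linear equations in x and y:
210.6 x + 35.0 y = 5132.85
147.6 x + 128.8 y = 5276.47
Solving: x ≈ 21.696, y ≈ 16.103 km (keep extra digits for the depth step; rounded: 21.7, 16.1).
Then from the A sphere: z² = 95.53² − (x + 56.1)² − (y + 23.0)² with x = 21.696, y = 16.103, so z ≈ 39.303 ≈ 39.3 km.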